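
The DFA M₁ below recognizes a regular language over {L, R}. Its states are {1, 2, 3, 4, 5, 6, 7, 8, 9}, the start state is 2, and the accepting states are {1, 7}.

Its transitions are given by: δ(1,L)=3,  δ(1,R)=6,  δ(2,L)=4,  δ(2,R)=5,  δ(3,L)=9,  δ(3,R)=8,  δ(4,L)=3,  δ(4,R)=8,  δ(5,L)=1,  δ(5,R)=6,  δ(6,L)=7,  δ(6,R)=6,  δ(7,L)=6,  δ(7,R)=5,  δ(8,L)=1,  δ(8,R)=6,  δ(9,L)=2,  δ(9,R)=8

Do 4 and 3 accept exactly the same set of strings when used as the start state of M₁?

All states are reachable from the start state.
P0 = {1,7} | {2,3,4,5,6,8,9}.
Refine {2,3,4,5,6,8,9} on symbol L: members go to different blocks, giving {2,3,4,9} and {5,6,8}.
Refine {1,7} on symbol L: members go to different blocks, giving {1} and {7}.
Split {5,6,8} by δ(·,L) → {5,8} and {6}.
The partition is now stable with 5 blocks: {1} | {2,3,4,9} | {5,8} | {7} | {6}.
4 and 3 lie in the same block of the stable partition, so they are equivalent — no string distinguishes them.

Yes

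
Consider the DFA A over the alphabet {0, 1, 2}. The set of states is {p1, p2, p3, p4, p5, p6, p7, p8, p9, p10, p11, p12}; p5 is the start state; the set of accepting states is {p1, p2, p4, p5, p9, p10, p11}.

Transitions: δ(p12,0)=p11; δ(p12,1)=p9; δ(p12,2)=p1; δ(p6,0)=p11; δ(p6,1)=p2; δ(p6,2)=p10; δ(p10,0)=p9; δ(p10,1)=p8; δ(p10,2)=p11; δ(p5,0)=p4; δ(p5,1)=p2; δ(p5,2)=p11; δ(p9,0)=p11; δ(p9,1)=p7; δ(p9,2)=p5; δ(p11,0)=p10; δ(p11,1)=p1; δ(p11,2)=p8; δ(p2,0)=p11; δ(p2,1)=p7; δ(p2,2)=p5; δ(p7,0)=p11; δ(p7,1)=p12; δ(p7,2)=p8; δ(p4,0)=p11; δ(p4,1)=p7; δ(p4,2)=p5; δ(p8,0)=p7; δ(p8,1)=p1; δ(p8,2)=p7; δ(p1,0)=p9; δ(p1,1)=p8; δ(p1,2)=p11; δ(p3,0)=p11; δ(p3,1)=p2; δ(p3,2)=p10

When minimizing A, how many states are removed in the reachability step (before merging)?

No path from p5 leads to p3, p6; the other 10 states are all reachable.

2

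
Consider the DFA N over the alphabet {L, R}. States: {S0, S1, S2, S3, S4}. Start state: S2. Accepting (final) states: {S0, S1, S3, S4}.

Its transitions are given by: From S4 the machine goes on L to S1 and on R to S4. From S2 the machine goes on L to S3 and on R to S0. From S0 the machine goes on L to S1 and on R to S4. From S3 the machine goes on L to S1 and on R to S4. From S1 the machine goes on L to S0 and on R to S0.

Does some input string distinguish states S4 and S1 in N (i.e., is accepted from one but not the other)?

No

Every state is reachable, so we keep all 5.
Initial partition by acceptance: {S0,S1,S3,S4} | {S2}.
The partition is now stable with 2 blocks: {S0,S1,S3,S4} | {S2}.
S4 and S1 lie in the same block of the stable partition, so they are equivalent — no string distinguishes them.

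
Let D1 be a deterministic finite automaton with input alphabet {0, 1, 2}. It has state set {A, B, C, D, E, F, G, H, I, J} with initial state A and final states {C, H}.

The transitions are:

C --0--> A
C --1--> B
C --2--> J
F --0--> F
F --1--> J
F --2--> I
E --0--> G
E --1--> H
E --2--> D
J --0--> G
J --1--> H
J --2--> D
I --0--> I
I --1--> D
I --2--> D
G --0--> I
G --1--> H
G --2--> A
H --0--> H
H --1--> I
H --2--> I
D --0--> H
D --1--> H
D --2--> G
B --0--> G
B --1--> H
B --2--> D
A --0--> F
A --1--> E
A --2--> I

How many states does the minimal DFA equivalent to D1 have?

States {B,C} cannot be reached from the start state, so discard them.
Initial partition by acceptance: {H} | {A,D,E,F,G,I,J}.
Refine {A,D,E,F,G,I,J} on symbol 0: members go to different blocks, giving {A,E,F,G,I,J} and {D}.
Refine {A,E,F,G,I,J} on symbol 1: members go to different blocks, giving {E,G,J} and {A,F} and {I}.
Split {E,G,J} by δ(·,0) → {E,J} and {G}.
Stable partition: {H} | {E,J} | {D} | {A,F} | {I} | {G} — 6 equivalence classes.

6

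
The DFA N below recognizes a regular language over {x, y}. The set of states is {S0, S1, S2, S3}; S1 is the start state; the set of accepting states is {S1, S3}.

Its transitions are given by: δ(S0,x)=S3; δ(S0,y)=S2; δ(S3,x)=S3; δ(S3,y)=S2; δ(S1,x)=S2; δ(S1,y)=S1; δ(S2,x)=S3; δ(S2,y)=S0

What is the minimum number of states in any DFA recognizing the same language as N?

3

All states are reachable from the start state.
Initial partition by acceptance: {S1,S3} | {S0,S2}.
Refine {S1,S3} on symbol x: members go to different blocks, giving {S1} and {S3}.
Stable partition: {S1} | {S0,S2} | {S3} — 3 equivalence classes.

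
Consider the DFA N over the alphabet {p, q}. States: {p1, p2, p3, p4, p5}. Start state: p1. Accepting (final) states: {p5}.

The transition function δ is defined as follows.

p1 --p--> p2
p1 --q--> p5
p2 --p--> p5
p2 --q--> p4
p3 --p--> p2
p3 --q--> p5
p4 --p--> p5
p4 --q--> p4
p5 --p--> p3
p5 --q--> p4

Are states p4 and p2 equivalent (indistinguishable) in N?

Yes

Initial partition by acceptance: {p5} | {p1,p2,p3,p4}.
On input p, block {p1,p2,p3,p4} splits into {p1,p3} and {p2,p4}.
Stable partition: {p5} | {p1,p3} | {p2,p4} — 3 equivalence classes.
p4 and p2 lie in the same block of the stable partition, so they are equivalent — no string distinguishes them.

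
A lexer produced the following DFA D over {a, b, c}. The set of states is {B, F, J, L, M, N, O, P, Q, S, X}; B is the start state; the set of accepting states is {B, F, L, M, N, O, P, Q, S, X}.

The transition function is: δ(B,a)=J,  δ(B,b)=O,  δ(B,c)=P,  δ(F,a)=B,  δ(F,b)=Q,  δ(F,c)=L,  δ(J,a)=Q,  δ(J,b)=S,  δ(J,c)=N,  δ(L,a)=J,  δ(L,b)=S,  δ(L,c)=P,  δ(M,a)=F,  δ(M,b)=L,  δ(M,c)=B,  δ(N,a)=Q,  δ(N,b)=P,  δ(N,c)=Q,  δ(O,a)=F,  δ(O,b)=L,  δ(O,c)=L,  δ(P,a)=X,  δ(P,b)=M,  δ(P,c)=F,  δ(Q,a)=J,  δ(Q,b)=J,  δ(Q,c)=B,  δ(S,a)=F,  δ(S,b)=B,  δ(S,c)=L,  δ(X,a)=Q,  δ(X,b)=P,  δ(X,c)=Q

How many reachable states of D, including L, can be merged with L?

2

All states are reachable from the start state.
Start with accepting vs non-accepting: {B,F,L,M,N,O,P,Q,S,X} | {J}.
Split {B,F,L,M,N,O,P,Q,S,X} by δ(·,a) → {F,M,N,O,P,S,X} and {B,L,Q}.
Split {F,M,N,O,P,S,X} by δ(·,a) → {M,O,P,S} and {F,N,X}.
Split {M,O,P,S} by δ(·,b) → {M,O,S} and {P}.
Split {B,L,Q} by δ(·,b) → {B,L} and {Q}.
Split {F,N,X} by δ(·,a) → {N,X} and {F}.
The partition is now stable with 7 blocks: {M,O,S} | {J} | {B,L} | {N,X} | {P} | {Q} | {F}.
The equivalence class containing L is {B,L}, of size 2.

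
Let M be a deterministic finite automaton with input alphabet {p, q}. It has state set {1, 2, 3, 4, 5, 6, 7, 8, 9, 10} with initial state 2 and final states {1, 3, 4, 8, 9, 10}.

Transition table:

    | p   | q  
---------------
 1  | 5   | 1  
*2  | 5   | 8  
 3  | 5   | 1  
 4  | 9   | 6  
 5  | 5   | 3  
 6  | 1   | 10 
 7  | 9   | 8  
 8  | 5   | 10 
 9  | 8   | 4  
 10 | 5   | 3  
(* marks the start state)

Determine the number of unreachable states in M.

Starting at 2 and following transitions, the reachable set is {1, 2, 3, 5, 8, 10}. That leaves 4, 6, 7, 9 unreachable — 4 in total.

4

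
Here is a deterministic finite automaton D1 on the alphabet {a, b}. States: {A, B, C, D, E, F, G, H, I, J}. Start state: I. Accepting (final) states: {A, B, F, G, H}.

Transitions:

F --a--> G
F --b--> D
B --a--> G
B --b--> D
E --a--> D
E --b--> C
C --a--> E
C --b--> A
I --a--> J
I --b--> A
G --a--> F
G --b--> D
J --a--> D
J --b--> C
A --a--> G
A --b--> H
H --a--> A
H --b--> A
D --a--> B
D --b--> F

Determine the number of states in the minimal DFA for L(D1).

6

Every state is reachable, so we keep all 10.
P0 = {A,B,F,G,H} | {C,D,E,I,J}.
On input b, block {A,B,F,G,H} splits into {B,F,G} and {A,H}.
On input a, block {C,D,E,I,J} splits into {C,E,I,J} and {D}.
Split {C,E,I,J} by δ(·,a) → {C,I} and {E,J}.
Split {A,H} by δ(·,a) → {A} and {H}.
The partition is now stable with 6 blocks: {B,F,G} | {C,I} | {A} | {D} | {E,J} | {H}.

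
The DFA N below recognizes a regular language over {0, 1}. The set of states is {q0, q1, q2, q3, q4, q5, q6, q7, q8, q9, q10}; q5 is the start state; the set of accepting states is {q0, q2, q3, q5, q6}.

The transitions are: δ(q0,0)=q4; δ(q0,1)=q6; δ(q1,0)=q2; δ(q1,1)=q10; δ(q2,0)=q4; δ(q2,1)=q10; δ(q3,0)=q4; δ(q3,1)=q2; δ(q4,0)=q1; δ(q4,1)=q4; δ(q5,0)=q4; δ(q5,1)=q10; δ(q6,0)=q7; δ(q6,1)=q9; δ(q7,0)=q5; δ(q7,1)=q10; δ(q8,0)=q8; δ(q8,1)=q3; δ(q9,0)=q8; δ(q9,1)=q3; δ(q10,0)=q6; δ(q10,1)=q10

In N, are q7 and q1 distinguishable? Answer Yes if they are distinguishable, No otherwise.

No

Reachable states from the start: {q1,q2,q3,q4,q5,q6,q7,q8,q9,q10}. Unreachable: {q0} — drop them.
Initial partition by acceptance: {q2,q3,q5,q6} | {q1,q4,q7,q8,q9,q10}.
Split {q2,q3,q5,q6} by δ(·,1) → {q2,q5,q6} and {q3}.
Refine {q1,q4,q7,q8,q9,q10} on symbol 0: members go to different blocks, giving {q1,q7,q10} and {q4,q8,q9}.
Refine {q2,q5,q6} on symbol 0: members go to different blocks, giving {q2,q5} and {q6}.
Refine {q1,q7,q10} on symbol 0: members go to different blocks, giving {q1,q7} and {q10}.
On input 0, block {q4,q8,q9} splits into {q8,q9} and {q4}.
The partition is now stable with 7 blocks: {q2,q5} | {q1,q7} | {q3} | {q8,q9} | {q6} | {q10} | {q4}.
q7 and q1 lie in the same block of the stable partition, so they are equivalent — no string distinguishes them.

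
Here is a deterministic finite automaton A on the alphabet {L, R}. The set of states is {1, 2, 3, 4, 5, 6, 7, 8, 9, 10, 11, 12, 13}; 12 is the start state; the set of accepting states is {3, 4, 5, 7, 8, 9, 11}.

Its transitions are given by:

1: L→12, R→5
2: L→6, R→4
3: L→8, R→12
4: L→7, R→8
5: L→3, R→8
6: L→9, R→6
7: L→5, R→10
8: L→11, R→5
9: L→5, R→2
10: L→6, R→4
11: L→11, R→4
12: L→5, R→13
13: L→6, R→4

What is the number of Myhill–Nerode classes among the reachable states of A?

9

First remove the unreachable states {1}; 12 states remain.
Start with accepting vs non-accepting: {3,4,5,7,8,9,11} | {2,6,10,12,13}.
Refine {3,4,5,7,8,9,11} on symbol R: members go to different blocks, giving {4,5,8,11} and {3,7,9}.
On input L, block {4,5,8,11} splits into {4,5} and {8,11}.
On input L, block {2,6,10,12,13} splits into {2,10,13} and {6} and {12}.
Split {3,7,9} by δ(·,L) → {7,9} and {3}.
Split {4,5} by δ(·,L) → {4} and {5}.
On input R, block {8,11} splits into {8} and {11}.
No further refinement is possible. Final partition (9 blocks): {4} | {2,10,13} | {7,9} | {8} | {6} | {12} | {3} | {5} | {11}.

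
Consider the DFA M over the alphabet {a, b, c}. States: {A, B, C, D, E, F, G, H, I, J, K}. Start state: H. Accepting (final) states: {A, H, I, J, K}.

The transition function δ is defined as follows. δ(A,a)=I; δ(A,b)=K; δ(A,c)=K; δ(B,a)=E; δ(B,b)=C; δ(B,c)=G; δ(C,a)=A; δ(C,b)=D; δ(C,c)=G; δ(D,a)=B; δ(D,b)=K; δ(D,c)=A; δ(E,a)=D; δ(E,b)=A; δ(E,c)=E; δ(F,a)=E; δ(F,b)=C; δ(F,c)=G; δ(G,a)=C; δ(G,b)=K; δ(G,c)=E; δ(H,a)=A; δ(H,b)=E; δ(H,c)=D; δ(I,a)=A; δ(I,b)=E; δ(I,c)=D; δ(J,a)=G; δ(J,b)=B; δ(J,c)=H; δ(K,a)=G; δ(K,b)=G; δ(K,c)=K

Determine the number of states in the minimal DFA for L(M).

8

First remove the unreachable states {F,J}; 9 states remain.
Initial partition by acceptance: {A,H,I,K} | {B,C,D,E,G}.
Refine {A,H,I,K} on symbol a: members go to different blocks, giving {A,H,I} and {K}.
Refine {A,H,I} on symbol b: members go to different blocks, giving {H,I} and {A}.
Refine {B,C,D,E,G} on symbol a: members go to different blocks, giving {B,D,E,G} and {C}.
On input a, block {B,D,E,G} splits into {B,D,E} and {G}.
Refine {B,D,E} on symbol b: members go to different blocks, giving {B} and {D} and {E}.
No further refinement is possible. Final partition (8 blocks): {H,I} | {B} | {K} | {A} | {C} | {G} | {D} | {E}.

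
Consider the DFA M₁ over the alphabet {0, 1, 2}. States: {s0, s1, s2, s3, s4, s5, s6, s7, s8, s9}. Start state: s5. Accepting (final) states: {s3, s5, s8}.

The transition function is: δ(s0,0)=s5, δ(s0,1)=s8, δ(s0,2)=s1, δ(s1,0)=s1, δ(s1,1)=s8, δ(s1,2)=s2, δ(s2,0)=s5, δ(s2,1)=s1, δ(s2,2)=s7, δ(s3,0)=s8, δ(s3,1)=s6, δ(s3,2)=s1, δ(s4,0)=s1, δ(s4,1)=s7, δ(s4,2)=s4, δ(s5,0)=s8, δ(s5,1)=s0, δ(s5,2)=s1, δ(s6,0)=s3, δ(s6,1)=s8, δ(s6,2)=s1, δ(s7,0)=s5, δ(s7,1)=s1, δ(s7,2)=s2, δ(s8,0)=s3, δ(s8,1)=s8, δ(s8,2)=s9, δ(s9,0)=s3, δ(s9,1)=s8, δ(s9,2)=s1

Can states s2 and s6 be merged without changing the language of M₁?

No

First remove the unreachable states {s4}; 9 states remain.
Start with accepting vs non-accepting: {s3,s5,s8} | {s0,s1,s2,s6,s7,s9}.
Refine {s3,s5,s8} on symbol 1: members go to different blocks, giving {s3,s5} and {s8}.
Split {s0,s1,s2,s6,s7,s9} by δ(·,0) → {s0,s2,s6,s7,s9} and {s1}.
Split {s0,s2,s6,s7,s9} by δ(·,1) → {s0,s6,s9} and {s2,s7}.
Stable partition: {s3,s5} | {s0,s6,s9} | {s8} | {s1} | {s2,s7} — 5 equivalence classes.
s2 and s6 end up in different blocks, so they are distinguishable. For instance, the string '1' is accepted from only s6.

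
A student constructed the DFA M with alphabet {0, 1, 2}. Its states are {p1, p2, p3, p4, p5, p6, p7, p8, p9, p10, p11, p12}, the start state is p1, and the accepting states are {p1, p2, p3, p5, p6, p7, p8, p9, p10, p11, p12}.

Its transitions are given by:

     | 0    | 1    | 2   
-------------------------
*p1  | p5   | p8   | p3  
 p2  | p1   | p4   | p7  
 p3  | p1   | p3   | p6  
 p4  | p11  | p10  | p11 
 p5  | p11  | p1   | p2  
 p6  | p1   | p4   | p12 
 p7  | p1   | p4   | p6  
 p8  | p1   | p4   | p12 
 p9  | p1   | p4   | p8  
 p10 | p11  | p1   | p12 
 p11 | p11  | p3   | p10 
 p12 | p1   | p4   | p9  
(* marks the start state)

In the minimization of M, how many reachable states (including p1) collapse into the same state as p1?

1

Every state is reachable, so we keep all 12.
Initial partition by acceptance: {p1,p2,p3,p5,p6,p7,p8,p9,p10,p11,p12} | {p4}.
Refine {p1,p2,p3,p5,p6,p7,p8,p9,p10,p11,p12} on symbol 1: members go to different blocks, giving {p2,p6,p7,p8,p9,p12} and {p1,p3,p5,p10,p11}.
On input 1, block {p1,p3,p5,p10,p11} splits into {p3,p5,p10,p11} and {p1}.
Refine {p3,p5,p10,p11} on symbol 0: members go to different blocks, giving {p5,p10,p11} and {p3}.
On input 1, block {p5,p10,p11} splits into {p5,p10} and {p11}.
Stable partition: {p2,p6,p7,p8,p9,p12} | {p4} | {p5,p10} | {p1} | {p3} | {p11} — 6 equivalence classes.
The equivalence class containing p1 is {p1}, of size 1.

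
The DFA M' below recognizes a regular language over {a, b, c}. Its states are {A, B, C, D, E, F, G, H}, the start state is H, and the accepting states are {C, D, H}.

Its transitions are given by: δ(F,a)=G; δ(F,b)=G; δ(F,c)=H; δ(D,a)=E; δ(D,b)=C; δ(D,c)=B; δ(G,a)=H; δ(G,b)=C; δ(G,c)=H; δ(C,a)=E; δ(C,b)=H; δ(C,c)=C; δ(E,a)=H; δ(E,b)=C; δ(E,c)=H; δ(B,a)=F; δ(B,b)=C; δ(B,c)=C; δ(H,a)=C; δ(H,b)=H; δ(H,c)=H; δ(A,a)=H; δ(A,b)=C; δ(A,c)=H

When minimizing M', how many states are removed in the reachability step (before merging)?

BFS from H reaches {C, E, H}; the 5 state(s) A, B, D, F, G are never visited.

5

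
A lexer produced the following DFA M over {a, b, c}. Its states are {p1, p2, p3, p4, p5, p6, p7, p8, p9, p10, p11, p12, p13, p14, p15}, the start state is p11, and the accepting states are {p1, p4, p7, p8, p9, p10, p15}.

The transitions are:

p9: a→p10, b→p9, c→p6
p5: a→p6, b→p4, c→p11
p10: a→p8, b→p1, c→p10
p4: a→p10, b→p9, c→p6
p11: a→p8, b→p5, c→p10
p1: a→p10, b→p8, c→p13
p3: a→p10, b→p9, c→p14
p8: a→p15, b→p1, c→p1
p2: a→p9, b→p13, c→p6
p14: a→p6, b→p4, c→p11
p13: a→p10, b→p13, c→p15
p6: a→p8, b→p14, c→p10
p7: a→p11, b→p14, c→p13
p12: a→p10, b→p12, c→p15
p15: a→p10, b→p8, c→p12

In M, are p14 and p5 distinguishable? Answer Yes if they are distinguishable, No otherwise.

Reachable states from the start: {p1,p4,p5,p6,p8,p9,p10,p11,p12,p13,p14,p15}. Unreachable: {p2,p3,p7} — drop them.
Start with accepting vs non-accepting: {p1,p4,p8,p9,p10,p15} | {p5,p6,p11,p12,p13,p14}.
Refine {p1,p4,p8,p9,p10,p15} on symbol c: members go to different blocks, giving {p1,p4,p9,p15} and {p8,p10}.
On input b, block {p1,p4,p9,p15} splits into {p1,p15} and {p4,p9}.
On input a, block {p5,p6,p11,p12,p13,p14} splits into {p6,p11,p12,p13} and {p5,p14}.
Split {p6,p11,p12,p13} by δ(·,b) → {p6,p11} and {p12,p13}.
On input a, block {p8,p10} splits into {p8} and {p10}.
No further refinement is possible. Final partition (7 blocks): {p1,p15} | {p6,p11} | {p8} | {p4,p9} | {p5,p14} | {p12,p13} | {p10}.
p14 and p5 lie in the same block of the stable partition, so they are equivalent — no string distinguishes them.

No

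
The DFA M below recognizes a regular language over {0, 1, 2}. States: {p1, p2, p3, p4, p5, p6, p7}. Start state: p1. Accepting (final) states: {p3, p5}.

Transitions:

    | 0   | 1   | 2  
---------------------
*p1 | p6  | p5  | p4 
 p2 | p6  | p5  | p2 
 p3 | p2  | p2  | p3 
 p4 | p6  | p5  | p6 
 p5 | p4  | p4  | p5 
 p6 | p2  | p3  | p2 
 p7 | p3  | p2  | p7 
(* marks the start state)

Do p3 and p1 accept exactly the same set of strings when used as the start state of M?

First remove the unreachable states {p7}; 6 states remain.
P0 = {p3,p5} | {p1,p2,p4,p6}.
The partition is now stable with 2 blocks: {p3,p5} | {p1,p2,p4,p6}.
p3 and p1 end up in different blocks, so they are distinguishable. For instance, the string 'ε' is accepted from only p3.

No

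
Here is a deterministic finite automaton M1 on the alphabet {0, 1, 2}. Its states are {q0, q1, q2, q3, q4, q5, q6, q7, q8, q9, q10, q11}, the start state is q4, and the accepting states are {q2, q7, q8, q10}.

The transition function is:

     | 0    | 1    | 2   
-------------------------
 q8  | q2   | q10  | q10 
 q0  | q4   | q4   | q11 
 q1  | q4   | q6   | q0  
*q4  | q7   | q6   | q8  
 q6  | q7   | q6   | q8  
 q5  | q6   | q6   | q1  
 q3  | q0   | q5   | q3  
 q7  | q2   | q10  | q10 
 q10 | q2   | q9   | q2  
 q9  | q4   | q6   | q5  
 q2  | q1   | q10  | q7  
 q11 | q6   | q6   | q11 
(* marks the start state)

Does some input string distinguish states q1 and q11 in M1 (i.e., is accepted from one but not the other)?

First remove the unreachable states {q3}; 11 states remain.
Start with accepting vs non-accepting: {q2,q7,q8,q10} | {q0,q1,q4,q5,q6,q9,q11}.
Split {q2,q7,q8,q10} by δ(·,0) → {q7,q8,q10} and {q2}.
Split {q7,q8,q10} by δ(·,1) → {q7,q8} and {q10}.
Refine {q0,q1,q4,q5,q6,q9,q11} on symbol 0: members go to different blocks, giving {q0,q1,q5,q9,q11} and {q4,q6}.
Stable partition: {q7,q8} | {q0,q1,q5,q9,q11} | {q2} | {q10} | {q4,q6} — 5 equivalence classes.
q1 and q11 lie in the same block of the stable partition, so they are equivalent — no string distinguishes them.

No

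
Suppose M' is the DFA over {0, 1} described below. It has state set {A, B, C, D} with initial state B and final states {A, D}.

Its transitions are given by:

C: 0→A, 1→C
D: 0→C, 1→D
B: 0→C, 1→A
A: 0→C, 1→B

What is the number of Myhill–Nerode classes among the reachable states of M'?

3

First remove the unreachable states {D}; 3 states remain.
P0 = {A} | {B,C}.
Refine {B,C} on symbol 0: members go to different blocks, giving {B} and {C}.
Stable partition: {A} | {B} | {C} — 3 equivalence classes.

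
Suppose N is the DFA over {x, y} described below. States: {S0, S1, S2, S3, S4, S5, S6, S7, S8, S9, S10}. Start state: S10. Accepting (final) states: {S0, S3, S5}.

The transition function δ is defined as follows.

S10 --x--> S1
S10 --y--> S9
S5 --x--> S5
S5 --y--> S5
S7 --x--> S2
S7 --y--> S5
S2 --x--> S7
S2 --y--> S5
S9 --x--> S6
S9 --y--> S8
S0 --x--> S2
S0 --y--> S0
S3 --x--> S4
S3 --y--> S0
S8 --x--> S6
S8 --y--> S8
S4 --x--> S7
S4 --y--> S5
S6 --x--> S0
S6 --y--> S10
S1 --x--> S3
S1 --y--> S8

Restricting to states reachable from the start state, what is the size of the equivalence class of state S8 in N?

Initial partition by acceptance: {S0,S3,S5} | {S1,S2,S4,S6,S7,S8,S9,S10}.
On input x, block {S0,S3,S5} splits into {S0,S3} and {S5}.
Refine {S1,S2,S4,S6,S7,S8,S9,S10} on symbol x: members go to different blocks, giving {S2,S4,S7,S8,S9,S10} and {S1,S6}.
On input x, block {S2,S4,S7,S8,S9,S10} splits into {S2,S4,S7} and {S8,S9,S10}.
No further refinement is possible. Final partition (5 blocks): {S0,S3} | {S2,S4,S7} | {S5} | {S1,S6} | {S8,S9,S10}.
The equivalence class containing S8 is {S8,S9,S10}, of size 3.

3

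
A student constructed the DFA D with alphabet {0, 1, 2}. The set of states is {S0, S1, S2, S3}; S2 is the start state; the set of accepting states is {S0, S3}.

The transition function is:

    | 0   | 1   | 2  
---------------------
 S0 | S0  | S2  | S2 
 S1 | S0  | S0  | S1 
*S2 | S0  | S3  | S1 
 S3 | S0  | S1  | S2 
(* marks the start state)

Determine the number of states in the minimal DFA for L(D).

2

Start with accepting vs non-accepting: {S0,S3} | {S1,S2}.
Stable partition: {S0,S3} | {S1,S2} — 2 equivalence classes.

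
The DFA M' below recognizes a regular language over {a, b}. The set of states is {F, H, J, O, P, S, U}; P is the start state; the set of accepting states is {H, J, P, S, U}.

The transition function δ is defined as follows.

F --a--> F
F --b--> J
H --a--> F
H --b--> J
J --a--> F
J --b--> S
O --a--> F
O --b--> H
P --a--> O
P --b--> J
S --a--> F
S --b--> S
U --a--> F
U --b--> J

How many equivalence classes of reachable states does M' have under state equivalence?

States {U} cannot be reached from the start state, so discard them.
Start with accepting vs non-accepting: {H,J,P,S} | {F,O}.
Stable partition: {H,J,P,S} | {F,O} — 2 equivalence classes.

2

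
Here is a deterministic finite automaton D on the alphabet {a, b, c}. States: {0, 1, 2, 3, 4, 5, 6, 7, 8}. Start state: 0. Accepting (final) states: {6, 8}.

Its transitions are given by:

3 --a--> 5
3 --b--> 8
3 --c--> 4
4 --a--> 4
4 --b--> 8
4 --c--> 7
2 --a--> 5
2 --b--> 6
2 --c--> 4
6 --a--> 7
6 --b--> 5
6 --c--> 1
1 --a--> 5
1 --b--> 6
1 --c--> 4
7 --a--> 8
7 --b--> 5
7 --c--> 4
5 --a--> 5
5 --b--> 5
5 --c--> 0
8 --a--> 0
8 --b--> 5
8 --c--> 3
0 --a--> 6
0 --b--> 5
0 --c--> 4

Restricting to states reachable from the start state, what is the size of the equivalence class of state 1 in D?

2

Reachable states from the start: {0,1,3,4,5,6,7,8}. Unreachable: {2} — drop them.
Start with accepting vs non-accepting: {6,8} | {0,1,3,4,5,7}.
Split {0,1,3,4,5,7} by δ(·,a) → {1,3,4,5} and {0,7}.
On input b, block {1,3,4,5} splits into {1,3,4} and {5}.
Split {1,3,4} by δ(·,a) → {1,3} and {4}.
The partition is now stable with 5 blocks: {6,8} | {1,3} | {0,7} | {5} | {4}.
State 1 belongs to the block {1,3}, which has 2 states.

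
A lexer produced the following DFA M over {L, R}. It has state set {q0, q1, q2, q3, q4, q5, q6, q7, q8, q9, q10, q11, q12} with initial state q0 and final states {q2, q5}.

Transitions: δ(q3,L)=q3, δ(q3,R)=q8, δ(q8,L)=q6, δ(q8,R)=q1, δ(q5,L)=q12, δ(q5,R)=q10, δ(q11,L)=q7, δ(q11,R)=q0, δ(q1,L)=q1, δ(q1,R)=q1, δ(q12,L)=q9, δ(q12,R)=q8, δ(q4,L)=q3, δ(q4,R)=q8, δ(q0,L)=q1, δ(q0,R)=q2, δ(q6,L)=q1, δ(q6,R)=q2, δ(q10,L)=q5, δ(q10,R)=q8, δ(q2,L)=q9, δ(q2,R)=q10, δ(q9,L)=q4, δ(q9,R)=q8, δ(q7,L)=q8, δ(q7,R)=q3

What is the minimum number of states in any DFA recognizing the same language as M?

Reachable states from the start: {q0,q1,q2,q3,q4,q5,q6,q8,q9,q10,q12}. Unreachable: {q7,q11} — drop them.
Initial partition by acceptance: {q2,q5} | {q0,q1,q3,q4,q6,q8,q9,q10,q12}.
Split {q0,q1,q3,q4,q6,q8,q9,q10,q12} by δ(·,L) → {q0,q1,q3,q4,q6,q8,q9,q12} and {q10}.
Split {q0,q1,q3,q4,q6,q8,q9,q12} by δ(·,R) → {q1,q3,q4,q8,q9,q12} and {q0,q6}.
On input L, block {q1,q3,q4,q8,q9,q12} splits into {q1,q3,q4,q9,q12} and {q8}.
On input R, block {q1,q3,q4,q9,q12} splits into {q3,q4,q9,q12} and {q1}.
Stable partition: {q2,q5} | {q3,q4,q9,q12} | {q10} | {q0,q6} | {q8} | {q1} — 6 equivalence classes.

6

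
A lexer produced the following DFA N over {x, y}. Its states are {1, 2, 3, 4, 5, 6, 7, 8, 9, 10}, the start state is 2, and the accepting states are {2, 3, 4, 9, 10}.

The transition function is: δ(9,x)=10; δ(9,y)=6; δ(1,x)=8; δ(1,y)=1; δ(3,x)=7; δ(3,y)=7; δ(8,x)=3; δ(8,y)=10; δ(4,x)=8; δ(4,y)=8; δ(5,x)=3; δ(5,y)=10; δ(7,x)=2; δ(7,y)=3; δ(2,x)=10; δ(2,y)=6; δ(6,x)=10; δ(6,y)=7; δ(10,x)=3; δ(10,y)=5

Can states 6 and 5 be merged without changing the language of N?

First remove the unreachable states {1,4,8,9}; 6 states remain.
P0 = {2,3,10} | {5,6,7}.
On input x, block {2,3,10} splits into {2,10} and {3}.
Refine {2,10} on symbol x: members go to different blocks, giving {2} and {10}.
Refine {5,6,7} on symbol x: members go to different blocks, giving {5} and {6} and {7}.
No further refinement is possible. Final partition (6 blocks): {2} | {5} | {3} | {10} | {6} | {7}.
6 and 5 end up in different blocks, so they are distinguishable. For instance, the string 'y' is accepted from only 5.

No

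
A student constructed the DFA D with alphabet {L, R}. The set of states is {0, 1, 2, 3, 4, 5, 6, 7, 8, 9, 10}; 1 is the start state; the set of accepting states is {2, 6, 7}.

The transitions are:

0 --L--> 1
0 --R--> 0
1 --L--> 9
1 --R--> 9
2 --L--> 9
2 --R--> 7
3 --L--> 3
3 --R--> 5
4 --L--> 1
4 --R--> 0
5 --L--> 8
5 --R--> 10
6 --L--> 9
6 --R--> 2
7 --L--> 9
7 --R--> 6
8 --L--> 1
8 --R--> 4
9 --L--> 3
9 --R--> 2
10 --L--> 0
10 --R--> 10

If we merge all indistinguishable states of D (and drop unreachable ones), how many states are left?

All states are reachable from the start state.
Initial partition by acceptance: {2,6,7} | {0,1,3,4,5,8,9,10}.
Refine {0,1,3,4,5,8,9,10} on symbol R: members go to different blocks, giving {0,1,3,4,5,8,10} and {9}.
On input L, block {0,1,3,4,5,8,10} splits into {0,3,4,5,8,10} and {1}.
On input L, block {0,3,4,5,8,10} splits into {0,4,8} and {3,5,10}.
On input L, block {3,5,10} splits into {5,10} and {3}.
No further refinement is possible. Final partition (6 blocks): {2,6,7} | {0,4,8} | {9} | {1} | {5,10} | {3}.

6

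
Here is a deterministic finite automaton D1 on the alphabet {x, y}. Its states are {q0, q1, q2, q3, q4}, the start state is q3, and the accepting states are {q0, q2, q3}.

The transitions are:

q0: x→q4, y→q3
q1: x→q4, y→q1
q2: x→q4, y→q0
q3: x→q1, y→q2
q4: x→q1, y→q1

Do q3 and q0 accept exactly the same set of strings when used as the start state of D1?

Every state is reachable, so we keep all 5.
Start with accepting vs non-accepting: {q0,q2,q3} | {q1,q4}.
No further refinement is possible. Final partition (2 blocks): {q0,q2,q3} | {q1,q4}.
q3 and q0 lie in the same block of the stable partition, so they are equivalent — no string distinguishes them.

Yes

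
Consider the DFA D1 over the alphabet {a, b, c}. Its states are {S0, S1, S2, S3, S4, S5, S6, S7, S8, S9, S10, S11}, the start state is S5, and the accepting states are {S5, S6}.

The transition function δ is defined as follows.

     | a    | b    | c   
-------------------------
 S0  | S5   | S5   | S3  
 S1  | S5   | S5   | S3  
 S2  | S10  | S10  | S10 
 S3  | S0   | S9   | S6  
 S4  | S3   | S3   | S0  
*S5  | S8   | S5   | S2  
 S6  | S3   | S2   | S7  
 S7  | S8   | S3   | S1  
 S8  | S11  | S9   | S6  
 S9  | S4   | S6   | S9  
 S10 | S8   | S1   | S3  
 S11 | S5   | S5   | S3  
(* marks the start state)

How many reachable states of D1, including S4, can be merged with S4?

Initial partition by acceptance: {S5,S6} | {S0,S1,S2,S3,S4,S7,S8,S9,S10,S11}.
Split {S5,S6} by δ(·,b) → {S5} and {S6}.
On input a, block {S0,S1,S2,S3,S4,S7,S8,S9,S10,S11} splits into {S2,S3,S4,S7,S8,S9,S10} and {S0,S1,S11}.
On input a, block {S2,S3,S4,S7,S8,S9,S10} splits into {S2,S4,S7,S9,S10} and {S3,S8}.
Refine {S2,S4,S7,S9,S10} on symbol a: members go to different blocks, giving {S4,S7,S10} and {S2,S9}.
Refine {S4,S7,S10} on symbol b: members go to different blocks, giving {S4,S7} and {S10}.
Refine {S2,S9} on symbol a: members go to different blocks, giving {S2} and {S9}.
The partition is now stable with 8 blocks: {S5} | {S4,S7} | {S6} | {S0,S1,S11} | {S3,S8} | {S2} | {S10} | {S9}.
State S4 belongs to the block {S4,S7}, which has 2 states.

2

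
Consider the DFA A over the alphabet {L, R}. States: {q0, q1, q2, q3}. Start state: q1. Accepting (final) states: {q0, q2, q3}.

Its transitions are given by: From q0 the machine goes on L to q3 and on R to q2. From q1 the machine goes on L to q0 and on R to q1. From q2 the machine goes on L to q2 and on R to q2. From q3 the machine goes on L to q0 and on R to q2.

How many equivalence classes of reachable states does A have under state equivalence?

Every state is reachable, so we keep all 4.
Initial partition by acceptance: {q0,q2,q3} | {q1}.
No further refinement is possible. Final partition (2 blocks): {q0,q2,q3} | {q1}.

2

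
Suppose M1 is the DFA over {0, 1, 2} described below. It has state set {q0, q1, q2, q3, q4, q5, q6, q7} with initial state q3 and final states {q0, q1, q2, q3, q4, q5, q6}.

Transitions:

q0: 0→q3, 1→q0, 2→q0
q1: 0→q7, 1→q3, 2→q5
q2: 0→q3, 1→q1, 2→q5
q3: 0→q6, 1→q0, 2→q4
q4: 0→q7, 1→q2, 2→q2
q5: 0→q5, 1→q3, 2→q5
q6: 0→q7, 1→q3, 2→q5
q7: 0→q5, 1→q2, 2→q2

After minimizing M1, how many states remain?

Initial partition by acceptance: {q0,q1,q2,q3,q4,q5,q6} | {q7}.
Split {q0,q1,q2,q3,q4,q5,q6} by δ(·,0) → {q0,q2,q3,q5} and {q1,q4,q6}.
On input 0, block {q0,q2,q3,q5} splits into {q0,q2,q5} and {q3}.
Refine {q0,q2,q5} on symbol 0: members go to different blocks, giving {q0,q2} and {q5}.
On input 1, block {q0,q2} splits into {q0} and {q2}.
On input 1, block {q1,q4,q6} splits into {q1,q6} and {q4}.
The partition is now stable with 7 blocks: {q0} | {q7} | {q1,q6} | {q3} | {q5} | {q2} | {q4}.

7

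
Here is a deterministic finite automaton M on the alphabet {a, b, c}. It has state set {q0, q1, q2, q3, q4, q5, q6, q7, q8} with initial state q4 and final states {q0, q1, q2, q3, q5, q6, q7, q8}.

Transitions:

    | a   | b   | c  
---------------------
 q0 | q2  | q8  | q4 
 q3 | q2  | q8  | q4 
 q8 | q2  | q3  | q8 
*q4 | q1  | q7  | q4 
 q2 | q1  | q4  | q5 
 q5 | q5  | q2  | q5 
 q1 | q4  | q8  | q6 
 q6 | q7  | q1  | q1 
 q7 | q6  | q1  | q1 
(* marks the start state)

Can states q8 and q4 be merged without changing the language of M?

States {q0} cannot be reached from the start state, so discard them.
Initial partition by acceptance: {q1,q2,q3,q5,q6,q7,q8} | {q4}.
Refine {q1,q2,q3,q5,q6,q7,q8} on symbol a: members go to different blocks, giving {q2,q3,q5,q6,q7,q8} and {q1}.
On input a, block {q2,q3,q5,q6,q7,q8} splits into {q3,q5,q6,q7,q8} and {q2}.
Split {q3,q5,q6,q7,q8} by δ(·,a) → {q5,q6,q7} and {q3,q8}.
On input b, block {q5,q6,q7} splits into {q6,q7} and {q5}.
On input c, block {q3,q8} splits into {q3} and {q8}.
Stable partition: {q6,q7} | {q4} | {q1} | {q2} | {q3} | {q5} | {q8} — 7 equivalence classes.
q8 and q4 end up in different blocks, so they are distinguishable. For instance, the string 'ε' is accepted from only q8.

No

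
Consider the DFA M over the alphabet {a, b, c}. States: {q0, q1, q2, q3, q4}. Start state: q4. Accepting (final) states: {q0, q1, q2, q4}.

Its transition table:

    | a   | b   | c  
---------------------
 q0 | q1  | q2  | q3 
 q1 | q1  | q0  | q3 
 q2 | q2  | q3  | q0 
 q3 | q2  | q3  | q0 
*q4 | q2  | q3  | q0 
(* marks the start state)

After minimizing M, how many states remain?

Start with accepting vs non-accepting: {q0,q1,q2,q4} | {q3}.
On input b, block {q0,q1,q2,q4} splits into {q0,q1} and {q2,q4}.
On input b, block {q0,q1} splits into {q0} and {q1}.
Stable partition: {q0} | {q3} | {q2,q4} | {q1} — 4 equivalence classes.

4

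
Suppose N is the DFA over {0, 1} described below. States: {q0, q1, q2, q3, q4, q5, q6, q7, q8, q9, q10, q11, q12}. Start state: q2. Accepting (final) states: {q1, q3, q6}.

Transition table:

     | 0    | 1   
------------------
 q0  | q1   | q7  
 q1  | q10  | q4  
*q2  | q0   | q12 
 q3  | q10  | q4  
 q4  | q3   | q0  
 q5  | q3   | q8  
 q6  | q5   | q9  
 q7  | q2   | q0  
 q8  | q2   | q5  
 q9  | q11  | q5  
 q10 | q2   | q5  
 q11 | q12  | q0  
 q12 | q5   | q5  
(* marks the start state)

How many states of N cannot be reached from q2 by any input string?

3

BFS from q2 reaches {q0, q1, q2, q3, q4, q5, q7, q8, q10, q12}; the 3 state(s) q6, q9, q11 are never visited.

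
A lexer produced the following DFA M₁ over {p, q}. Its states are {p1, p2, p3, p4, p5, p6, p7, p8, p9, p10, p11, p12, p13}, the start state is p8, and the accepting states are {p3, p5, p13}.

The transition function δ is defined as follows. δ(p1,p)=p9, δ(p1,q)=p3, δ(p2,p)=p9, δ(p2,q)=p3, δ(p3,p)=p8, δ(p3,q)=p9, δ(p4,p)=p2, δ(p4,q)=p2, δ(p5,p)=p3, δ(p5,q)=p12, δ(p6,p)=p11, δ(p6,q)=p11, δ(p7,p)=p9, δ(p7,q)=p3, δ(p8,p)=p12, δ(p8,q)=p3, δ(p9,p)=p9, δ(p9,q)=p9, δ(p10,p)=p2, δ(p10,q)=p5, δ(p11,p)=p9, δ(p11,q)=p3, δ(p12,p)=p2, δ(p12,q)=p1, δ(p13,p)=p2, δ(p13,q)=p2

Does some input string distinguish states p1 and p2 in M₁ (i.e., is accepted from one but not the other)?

First remove the unreachable states {p4,p5,p6,p7,p10,p11,p13}; 6 states remain.
Initial partition by acceptance: {p3} | {p1,p2,p8,p9,p12}.
Split {p1,p2,p8,p9,p12} by δ(·,q) → {p1,p2,p8} and {p9,p12}.
On input p, block {p9,p12} splits into {p9} and {p12}.
Split {p1,p2,p8} by δ(·,p) → {p1,p2} and {p8}.
Stable partition: {p3} | {p1,p2} | {p9} | {p12} | {p8} — 5 equivalence classes.
p1 and p2 lie in the same block of the stable partition, so they are equivalent — no string distinguishes them.

No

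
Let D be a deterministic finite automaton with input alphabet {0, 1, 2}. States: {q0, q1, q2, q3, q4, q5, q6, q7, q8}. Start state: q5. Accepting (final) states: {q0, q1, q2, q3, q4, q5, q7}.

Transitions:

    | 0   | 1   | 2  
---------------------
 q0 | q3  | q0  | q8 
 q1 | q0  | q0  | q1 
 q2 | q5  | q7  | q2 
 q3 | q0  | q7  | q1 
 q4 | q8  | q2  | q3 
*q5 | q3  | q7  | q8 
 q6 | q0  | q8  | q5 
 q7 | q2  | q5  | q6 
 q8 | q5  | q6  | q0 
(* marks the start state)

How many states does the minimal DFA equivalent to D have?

3

States {q4} cannot be reached from the start state, so discard them.
Initial partition by acceptance: {q0,q1,q2,q3,q5,q7} | {q6,q8}.
Refine {q0,q1,q2,q3,q5,q7} on symbol 2: members go to different blocks, giving {q0,q5,q7} and {q1,q2,q3}.
Stable partition: {q0,q5,q7} | {q6,q8} | {q1,q2,q3} — 3 equivalence classes.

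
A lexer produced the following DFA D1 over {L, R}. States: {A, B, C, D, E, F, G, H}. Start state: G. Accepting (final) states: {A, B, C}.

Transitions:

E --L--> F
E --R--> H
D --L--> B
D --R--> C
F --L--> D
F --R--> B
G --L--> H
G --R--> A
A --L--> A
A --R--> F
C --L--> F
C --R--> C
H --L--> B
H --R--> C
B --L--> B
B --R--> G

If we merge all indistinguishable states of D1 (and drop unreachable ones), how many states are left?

4

Reachable states from the start: {A,B,C,D,F,G,H}. Unreachable: {E} — drop them.
Start with accepting vs non-accepting: {A,B,C} | {D,F,G,H}.
Split {A,B,C} by δ(·,L) → {A,B} and {C}.
Split {D,F,G,H} by δ(·,L) → {D,H} and {F,G}.
Stable partition: {A,B} | {D,H} | {C} | {F,G} — 4 equivalence classes.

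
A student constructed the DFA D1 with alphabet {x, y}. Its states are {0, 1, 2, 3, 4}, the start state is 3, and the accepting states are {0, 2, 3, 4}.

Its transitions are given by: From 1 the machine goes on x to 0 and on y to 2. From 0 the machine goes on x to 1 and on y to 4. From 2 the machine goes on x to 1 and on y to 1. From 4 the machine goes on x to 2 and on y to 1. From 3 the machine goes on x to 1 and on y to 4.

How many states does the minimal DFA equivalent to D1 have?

Initial partition by acceptance: {0,2,3,4} | {1}.
Refine {0,2,3,4} on symbol x: members go to different blocks, giving {0,2,3} and {4}.
On input y, block {0,2,3} splits into {0,3} and {2}.
No further refinement is possible. Final partition (4 blocks): {0,3} | {1} | {4} | {2}.

4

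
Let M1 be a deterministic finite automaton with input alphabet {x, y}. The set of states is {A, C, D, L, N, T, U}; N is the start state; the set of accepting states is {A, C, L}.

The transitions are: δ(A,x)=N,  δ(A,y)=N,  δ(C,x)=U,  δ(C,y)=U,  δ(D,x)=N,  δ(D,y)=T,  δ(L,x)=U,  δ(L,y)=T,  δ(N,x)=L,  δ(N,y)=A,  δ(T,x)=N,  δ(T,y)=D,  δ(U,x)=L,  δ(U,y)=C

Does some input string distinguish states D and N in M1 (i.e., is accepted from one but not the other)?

All states are reachable from the start state.
P0 = {A,C,L} | {D,N,T,U}.
Split {D,N,T,U} by δ(·,x) → {N,U} and {D,T}.
Split {A,C,L} by δ(·,y) → {A,C} and {L}.
Stable partition: {A,C} | {N,U} | {D,T} | {L} — 4 equivalence classes.
D and N end up in different blocks, so they are distinguishable. For instance, the string 'x' is accepted from only N.

Yes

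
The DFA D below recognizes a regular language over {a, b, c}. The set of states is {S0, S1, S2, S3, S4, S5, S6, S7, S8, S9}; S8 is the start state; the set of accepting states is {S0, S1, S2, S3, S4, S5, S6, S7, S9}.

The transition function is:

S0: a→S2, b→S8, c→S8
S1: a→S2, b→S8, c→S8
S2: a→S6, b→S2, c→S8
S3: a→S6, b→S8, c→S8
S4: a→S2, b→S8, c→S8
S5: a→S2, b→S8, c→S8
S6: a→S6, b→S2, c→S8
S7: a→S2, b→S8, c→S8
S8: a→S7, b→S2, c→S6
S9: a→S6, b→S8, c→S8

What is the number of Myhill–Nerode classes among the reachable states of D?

First remove the unreachable states {S0,S1,S3,S4,S5,S9}; 4 states remain.
Start with accepting vs non-accepting: {S2,S6,S7} | {S8}.
Refine {S2,S6,S7} on symbol b: members go to different blocks, giving {S2,S6} and {S7}.
The partition is now stable with 3 blocks: {S2,S6} | {S8} | {S7}.

3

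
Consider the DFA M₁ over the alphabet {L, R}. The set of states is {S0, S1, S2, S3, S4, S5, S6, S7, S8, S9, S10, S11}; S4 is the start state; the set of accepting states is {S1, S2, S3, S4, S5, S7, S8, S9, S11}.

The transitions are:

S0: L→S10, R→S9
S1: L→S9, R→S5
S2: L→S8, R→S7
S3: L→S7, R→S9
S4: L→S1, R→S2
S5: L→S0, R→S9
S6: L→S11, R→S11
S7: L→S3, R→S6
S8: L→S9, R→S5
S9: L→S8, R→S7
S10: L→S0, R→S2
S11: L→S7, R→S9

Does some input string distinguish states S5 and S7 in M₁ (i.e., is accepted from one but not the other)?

Every state is reachable, so we keep all 12.
P0 = {S1,S2,S3,S4,S5,S7,S8,S9,S11} | {S0,S6,S10}.
Split {S1,S2,S3,S4,S5,S7,S8,S9,S11} by δ(·,L) → {S1,S2,S3,S4,S7,S8,S9,S11} and {S5}.
On input R, block {S1,S2,S3,S4,S7,S8,S9,S11} splits into {S2,S3,S4,S9,S11} and {S1,S8} and {S7}.
Refine {S2,S3,S4,S9,S11} on symbol L: members go to different blocks, giving {S2,S4,S9} and {S3,S11}.
Refine {S2,S4,S9} on symbol R: members go to different blocks, giving {S2,S9} and {S4}.
On input L, block {S0,S6,S10} splits into {S0,S10} and {S6}.
Stable partition: {S2,S9} | {S0,S10} | {S5} | {S1,S8} | {S7} | {S3,S11} | {S4} | {S6} — 8 equivalence classes.
S5 and S7 end up in different blocks, so they are distinguishable. For instance, the string 'L' is accepted from only S7.

Yes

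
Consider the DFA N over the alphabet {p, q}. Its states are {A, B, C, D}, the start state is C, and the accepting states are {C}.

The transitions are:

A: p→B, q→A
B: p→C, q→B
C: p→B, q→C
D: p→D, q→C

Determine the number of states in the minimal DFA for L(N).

States {A,D} cannot be reached from the start state, so discard them.
Start with accepting vs non-accepting: {C} | {B}.
The partition is now stable with 2 blocks: {C} | {B}.

2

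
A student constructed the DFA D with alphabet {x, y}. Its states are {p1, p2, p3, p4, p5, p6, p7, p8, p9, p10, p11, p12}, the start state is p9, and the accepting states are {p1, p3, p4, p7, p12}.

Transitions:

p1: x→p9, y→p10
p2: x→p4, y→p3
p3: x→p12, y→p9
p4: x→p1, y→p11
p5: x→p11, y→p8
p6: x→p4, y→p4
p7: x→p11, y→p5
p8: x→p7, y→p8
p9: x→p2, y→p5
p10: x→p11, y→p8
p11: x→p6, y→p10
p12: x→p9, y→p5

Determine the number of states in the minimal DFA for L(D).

Start with accepting vs non-accepting: {p1,p3,p4,p7,p12} | {p2,p5,p6,p8,p9,p10,p11}.
Split {p1,p3,p4,p7,p12} by δ(·,x) → {p1,p7,p12} and {p3,p4}.
On input x, block {p2,p5,p6,p8,p9,p10,p11} splits into {p5,p9,p10,p11} and {p2,p6} and {p8}.
On input x, block {p5,p9,p10,p11} splits into {p5,p10} and {p9,p11}.
The partition is now stable with 6 blocks: {p1,p7,p12} | {p5,p10} | {p3,p4} | {p2,p6} | {p8} | {p9,p11}.

6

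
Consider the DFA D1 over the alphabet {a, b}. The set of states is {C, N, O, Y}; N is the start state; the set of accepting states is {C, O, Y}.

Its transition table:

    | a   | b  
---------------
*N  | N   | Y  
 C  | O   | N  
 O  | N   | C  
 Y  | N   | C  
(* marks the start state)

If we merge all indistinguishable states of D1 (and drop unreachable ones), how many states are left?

Initial partition by acceptance: {C,O,Y} | {N}.
Split {C,O,Y} by δ(·,a) → {O,Y} and {C}.
No further refinement is possible. Final partition (3 blocks): {O,Y} | {N} | {C}.

3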